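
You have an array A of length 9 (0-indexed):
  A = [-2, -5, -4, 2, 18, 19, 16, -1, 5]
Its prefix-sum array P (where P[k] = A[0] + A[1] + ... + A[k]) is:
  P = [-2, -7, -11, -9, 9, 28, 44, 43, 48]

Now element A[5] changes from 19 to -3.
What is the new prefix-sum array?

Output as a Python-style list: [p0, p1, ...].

Answer: [-2, -7, -11, -9, 9, 6, 22, 21, 26]

Derivation:
Change: A[5] 19 -> -3, delta = -22
P[k] for k < 5: unchanged (A[5] not included)
P[k] for k >= 5: shift by delta = -22
  P[0] = -2 + 0 = -2
  P[1] = -7 + 0 = -7
  P[2] = -11 + 0 = -11
  P[3] = -9 + 0 = -9
  P[4] = 9 + 0 = 9
  P[5] = 28 + -22 = 6
  P[6] = 44 + -22 = 22
  P[7] = 43 + -22 = 21
  P[8] = 48 + -22 = 26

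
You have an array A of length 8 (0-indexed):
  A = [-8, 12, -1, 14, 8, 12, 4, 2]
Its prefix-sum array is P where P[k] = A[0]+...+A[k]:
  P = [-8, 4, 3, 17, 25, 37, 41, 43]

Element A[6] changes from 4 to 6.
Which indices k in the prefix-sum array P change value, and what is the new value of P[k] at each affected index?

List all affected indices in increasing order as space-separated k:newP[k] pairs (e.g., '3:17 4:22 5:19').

P[k] = A[0] + ... + A[k]
P[k] includes A[6] iff k >= 6
Affected indices: 6, 7, ..., 7; delta = 2
  P[6]: 41 + 2 = 43
  P[7]: 43 + 2 = 45

Answer: 6:43 7:45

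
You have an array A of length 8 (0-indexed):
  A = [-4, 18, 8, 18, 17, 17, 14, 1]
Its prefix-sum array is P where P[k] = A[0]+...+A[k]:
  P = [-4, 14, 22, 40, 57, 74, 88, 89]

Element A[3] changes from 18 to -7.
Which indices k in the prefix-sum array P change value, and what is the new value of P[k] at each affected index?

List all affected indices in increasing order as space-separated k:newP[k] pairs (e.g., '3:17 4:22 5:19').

P[k] = A[0] + ... + A[k]
P[k] includes A[3] iff k >= 3
Affected indices: 3, 4, ..., 7; delta = -25
  P[3]: 40 + -25 = 15
  P[4]: 57 + -25 = 32
  P[5]: 74 + -25 = 49
  P[6]: 88 + -25 = 63
  P[7]: 89 + -25 = 64

Answer: 3:15 4:32 5:49 6:63 7:64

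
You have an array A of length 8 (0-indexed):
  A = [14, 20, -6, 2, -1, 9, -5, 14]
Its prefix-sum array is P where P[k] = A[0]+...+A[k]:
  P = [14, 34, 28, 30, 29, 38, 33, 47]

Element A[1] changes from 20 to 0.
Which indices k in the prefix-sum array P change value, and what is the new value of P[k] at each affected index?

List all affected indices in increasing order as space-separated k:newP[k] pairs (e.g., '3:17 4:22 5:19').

Answer: 1:14 2:8 3:10 4:9 5:18 6:13 7:27

Derivation:
P[k] = A[0] + ... + A[k]
P[k] includes A[1] iff k >= 1
Affected indices: 1, 2, ..., 7; delta = -20
  P[1]: 34 + -20 = 14
  P[2]: 28 + -20 = 8
  P[3]: 30 + -20 = 10
  P[4]: 29 + -20 = 9
  P[5]: 38 + -20 = 18
  P[6]: 33 + -20 = 13
  P[7]: 47 + -20 = 27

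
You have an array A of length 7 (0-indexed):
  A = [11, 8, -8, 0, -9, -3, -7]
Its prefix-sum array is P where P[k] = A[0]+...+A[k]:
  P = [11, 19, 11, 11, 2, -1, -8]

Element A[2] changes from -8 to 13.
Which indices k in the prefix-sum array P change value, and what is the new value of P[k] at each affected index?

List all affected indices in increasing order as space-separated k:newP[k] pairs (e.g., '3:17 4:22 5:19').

Answer: 2:32 3:32 4:23 5:20 6:13

Derivation:
P[k] = A[0] + ... + A[k]
P[k] includes A[2] iff k >= 2
Affected indices: 2, 3, ..., 6; delta = 21
  P[2]: 11 + 21 = 32
  P[3]: 11 + 21 = 32
  P[4]: 2 + 21 = 23
  P[5]: -1 + 21 = 20
  P[6]: -8 + 21 = 13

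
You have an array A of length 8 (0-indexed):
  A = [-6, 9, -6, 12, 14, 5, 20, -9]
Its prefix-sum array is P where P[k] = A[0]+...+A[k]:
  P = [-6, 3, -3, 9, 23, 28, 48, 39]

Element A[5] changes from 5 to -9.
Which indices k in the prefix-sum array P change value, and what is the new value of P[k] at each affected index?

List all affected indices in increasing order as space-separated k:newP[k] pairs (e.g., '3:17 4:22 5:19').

P[k] = A[0] + ... + A[k]
P[k] includes A[5] iff k >= 5
Affected indices: 5, 6, ..., 7; delta = -14
  P[5]: 28 + -14 = 14
  P[6]: 48 + -14 = 34
  P[7]: 39 + -14 = 25

Answer: 5:14 6:34 7:25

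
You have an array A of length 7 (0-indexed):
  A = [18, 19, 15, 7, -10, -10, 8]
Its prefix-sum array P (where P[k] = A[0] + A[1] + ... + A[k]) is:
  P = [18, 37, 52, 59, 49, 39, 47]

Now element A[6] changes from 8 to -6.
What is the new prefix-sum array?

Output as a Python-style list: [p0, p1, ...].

Answer: [18, 37, 52, 59, 49, 39, 33]

Derivation:
Change: A[6] 8 -> -6, delta = -14
P[k] for k < 6: unchanged (A[6] not included)
P[k] for k >= 6: shift by delta = -14
  P[0] = 18 + 0 = 18
  P[1] = 37 + 0 = 37
  P[2] = 52 + 0 = 52
  P[3] = 59 + 0 = 59
  P[4] = 49 + 0 = 49
  P[5] = 39 + 0 = 39
  P[6] = 47 + -14 = 33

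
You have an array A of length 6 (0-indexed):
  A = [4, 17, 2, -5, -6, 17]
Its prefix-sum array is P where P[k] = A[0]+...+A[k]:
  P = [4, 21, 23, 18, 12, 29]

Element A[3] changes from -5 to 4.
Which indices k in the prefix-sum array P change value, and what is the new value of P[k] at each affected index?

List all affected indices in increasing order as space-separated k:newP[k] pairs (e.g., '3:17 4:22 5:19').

P[k] = A[0] + ... + A[k]
P[k] includes A[3] iff k >= 3
Affected indices: 3, 4, ..., 5; delta = 9
  P[3]: 18 + 9 = 27
  P[4]: 12 + 9 = 21
  P[5]: 29 + 9 = 38

Answer: 3:27 4:21 5:38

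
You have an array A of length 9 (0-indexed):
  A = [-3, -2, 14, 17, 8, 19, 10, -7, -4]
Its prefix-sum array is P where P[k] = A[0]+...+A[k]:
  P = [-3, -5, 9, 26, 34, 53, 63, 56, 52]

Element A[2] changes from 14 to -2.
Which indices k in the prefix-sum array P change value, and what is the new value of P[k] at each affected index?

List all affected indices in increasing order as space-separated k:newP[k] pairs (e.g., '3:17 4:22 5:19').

Answer: 2:-7 3:10 4:18 5:37 6:47 7:40 8:36

Derivation:
P[k] = A[0] + ... + A[k]
P[k] includes A[2] iff k >= 2
Affected indices: 2, 3, ..., 8; delta = -16
  P[2]: 9 + -16 = -7
  P[3]: 26 + -16 = 10
  P[4]: 34 + -16 = 18
  P[5]: 53 + -16 = 37
  P[6]: 63 + -16 = 47
  P[7]: 56 + -16 = 40
  P[8]: 52 + -16 = 36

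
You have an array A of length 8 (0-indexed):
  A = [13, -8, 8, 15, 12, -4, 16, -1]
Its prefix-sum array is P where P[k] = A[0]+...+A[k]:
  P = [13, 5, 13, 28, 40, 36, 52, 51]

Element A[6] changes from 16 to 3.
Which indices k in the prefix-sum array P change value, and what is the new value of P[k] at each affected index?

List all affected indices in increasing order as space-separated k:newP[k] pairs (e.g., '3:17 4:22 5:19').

P[k] = A[0] + ... + A[k]
P[k] includes A[6] iff k >= 6
Affected indices: 6, 7, ..., 7; delta = -13
  P[6]: 52 + -13 = 39
  P[7]: 51 + -13 = 38

Answer: 6:39 7:38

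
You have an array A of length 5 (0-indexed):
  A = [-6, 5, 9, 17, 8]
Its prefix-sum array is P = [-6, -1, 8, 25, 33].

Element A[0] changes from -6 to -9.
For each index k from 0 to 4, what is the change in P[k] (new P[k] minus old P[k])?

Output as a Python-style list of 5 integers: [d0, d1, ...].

Answer: [-3, -3, -3, -3, -3]

Derivation:
Element change: A[0] -6 -> -9, delta = -3
For k < 0: P[k] unchanged, delta_P[k] = 0
For k >= 0: P[k] shifts by exactly -3
Delta array: [-3, -3, -3, -3, -3]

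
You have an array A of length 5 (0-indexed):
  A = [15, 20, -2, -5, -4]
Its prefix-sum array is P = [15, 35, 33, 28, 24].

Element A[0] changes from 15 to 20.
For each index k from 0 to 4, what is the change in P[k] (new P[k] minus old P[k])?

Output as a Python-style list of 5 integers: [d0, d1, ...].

Answer: [5, 5, 5, 5, 5]

Derivation:
Element change: A[0] 15 -> 20, delta = 5
For k < 0: P[k] unchanged, delta_P[k] = 0
For k >= 0: P[k] shifts by exactly 5
Delta array: [5, 5, 5, 5, 5]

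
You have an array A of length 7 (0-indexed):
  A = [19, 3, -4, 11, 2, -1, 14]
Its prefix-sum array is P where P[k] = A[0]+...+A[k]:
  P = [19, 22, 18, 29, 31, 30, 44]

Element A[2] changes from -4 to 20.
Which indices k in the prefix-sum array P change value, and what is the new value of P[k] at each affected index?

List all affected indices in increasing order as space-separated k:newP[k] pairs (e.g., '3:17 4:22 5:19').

P[k] = A[0] + ... + A[k]
P[k] includes A[2] iff k >= 2
Affected indices: 2, 3, ..., 6; delta = 24
  P[2]: 18 + 24 = 42
  P[3]: 29 + 24 = 53
  P[4]: 31 + 24 = 55
  P[5]: 30 + 24 = 54
  P[6]: 44 + 24 = 68

Answer: 2:42 3:53 4:55 5:54 6:68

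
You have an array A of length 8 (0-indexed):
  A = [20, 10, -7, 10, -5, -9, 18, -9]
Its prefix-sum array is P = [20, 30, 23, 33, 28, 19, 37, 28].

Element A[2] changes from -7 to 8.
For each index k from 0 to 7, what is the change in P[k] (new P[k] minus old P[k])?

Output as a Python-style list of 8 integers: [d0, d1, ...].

Answer: [0, 0, 15, 15, 15, 15, 15, 15]

Derivation:
Element change: A[2] -7 -> 8, delta = 15
For k < 2: P[k] unchanged, delta_P[k] = 0
For k >= 2: P[k] shifts by exactly 15
Delta array: [0, 0, 15, 15, 15, 15, 15, 15]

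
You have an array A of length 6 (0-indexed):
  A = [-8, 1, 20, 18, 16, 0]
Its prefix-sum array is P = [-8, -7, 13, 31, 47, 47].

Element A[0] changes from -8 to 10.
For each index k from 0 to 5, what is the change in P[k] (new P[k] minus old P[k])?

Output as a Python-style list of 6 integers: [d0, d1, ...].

Answer: [18, 18, 18, 18, 18, 18]

Derivation:
Element change: A[0] -8 -> 10, delta = 18
For k < 0: P[k] unchanged, delta_P[k] = 0
For k >= 0: P[k] shifts by exactly 18
Delta array: [18, 18, 18, 18, 18, 18]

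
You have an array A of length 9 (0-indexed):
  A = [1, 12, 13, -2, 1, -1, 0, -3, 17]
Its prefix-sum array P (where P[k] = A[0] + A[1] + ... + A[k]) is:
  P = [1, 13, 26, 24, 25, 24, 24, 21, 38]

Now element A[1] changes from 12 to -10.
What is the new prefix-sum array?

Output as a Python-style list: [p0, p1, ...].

Answer: [1, -9, 4, 2, 3, 2, 2, -1, 16]

Derivation:
Change: A[1] 12 -> -10, delta = -22
P[k] for k < 1: unchanged (A[1] not included)
P[k] for k >= 1: shift by delta = -22
  P[0] = 1 + 0 = 1
  P[1] = 13 + -22 = -9
  P[2] = 26 + -22 = 4
  P[3] = 24 + -22 = 2
  P[4] = 25 + -22 = 3
  P[5] = 24 + -22 = 2
  P[6] = 24 + -22 = 2
  P[7] = 21 + -22 = -1
  P[8] = 38 + -22 = 16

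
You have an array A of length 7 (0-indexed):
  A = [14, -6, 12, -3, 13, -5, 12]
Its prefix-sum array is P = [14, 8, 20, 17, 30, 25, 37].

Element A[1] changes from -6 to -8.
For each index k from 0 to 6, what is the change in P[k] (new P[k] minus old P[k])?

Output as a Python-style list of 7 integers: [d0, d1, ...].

Element change: A[1] -6 -> -8, delta = -2
For k < 1: P[k] unchanged, delta_P[k] = 0
For k >= 1: P[k] shifts by exactly -2
Delta array: [0, -2, -2, -2, -2, -2, -2]

Answer: [0, -2, -2, -2, -2, -2, -2]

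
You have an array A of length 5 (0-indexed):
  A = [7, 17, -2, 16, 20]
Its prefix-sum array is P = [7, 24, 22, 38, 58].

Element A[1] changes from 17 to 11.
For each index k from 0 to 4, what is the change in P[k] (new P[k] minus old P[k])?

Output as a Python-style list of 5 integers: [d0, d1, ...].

Answer: [0, -6, -6, -6, -6]

Derivation:
Element change: A[1] 17 -> 11, delta = -6
For k < 1: P[k] unchanged, delta_P[k] = 0
For k >= 1: P[k] shifts by exactly -6
Delta array: [0, -6, -6, -6, -6]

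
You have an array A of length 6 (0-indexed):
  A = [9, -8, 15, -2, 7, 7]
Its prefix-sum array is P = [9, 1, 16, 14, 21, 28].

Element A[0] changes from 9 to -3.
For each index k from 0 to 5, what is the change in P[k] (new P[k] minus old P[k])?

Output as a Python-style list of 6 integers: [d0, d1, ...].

Element change: A[0] 9 -> -3, delta = -12
For k < 0: P[k] unchanged, delta_P[k] = 0
For k >= 0: P[k] shifts by exactly -12
Delta array: [-12, -12, -12, -12, -12, -12]

Answer: [-12, -12, -12, -12, -12, -12]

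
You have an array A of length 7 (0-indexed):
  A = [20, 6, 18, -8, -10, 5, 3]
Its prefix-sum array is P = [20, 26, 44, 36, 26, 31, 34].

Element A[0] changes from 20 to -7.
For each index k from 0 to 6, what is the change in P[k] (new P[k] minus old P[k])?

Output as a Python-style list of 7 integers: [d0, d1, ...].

Element change: A[0] 20 -> -7, delta = -27
For k < 0: P[k] unchanged, delta_P[k] = 0
For k >= 0: P[k] shifts by exactly -27
Delta array: [-27, -27, -27, -27, -27, -27, -27]

Answer: [-27, -27, -27, -27, -27, -27, -27]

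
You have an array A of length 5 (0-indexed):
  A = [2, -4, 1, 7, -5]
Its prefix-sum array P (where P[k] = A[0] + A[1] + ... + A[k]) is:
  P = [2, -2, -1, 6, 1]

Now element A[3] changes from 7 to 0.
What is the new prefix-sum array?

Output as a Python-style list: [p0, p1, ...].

Answer: [2, -2, -1, -1, -6]

Derivation:
Change: A[3] 7 -> 0, delta = -7
P[k] for k < 3: unchanged (A[3] not included)
P[k] for k >= 3: shift by delta = -7
  P[0] = 2 + 0 = 2
  P[1] = -2 + 0 = -2
  P[2] = -1 + 0 = -1
  P[3] = 6 + -7 = -1
  P[4] = 1 + -7 = -6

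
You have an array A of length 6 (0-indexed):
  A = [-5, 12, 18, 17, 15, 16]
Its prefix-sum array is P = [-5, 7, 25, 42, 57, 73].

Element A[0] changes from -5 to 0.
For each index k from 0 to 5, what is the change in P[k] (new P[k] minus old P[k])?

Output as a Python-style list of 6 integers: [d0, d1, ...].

Element change: A[0] -5 -> 0, delta = 5
For k < 0: P[k] unchanged, delta_P[k] = 0
For k >= 0: P[k] shifts by exactly 5
Delta array: [5, 5, 5, 5, 5, 5]

Answer: [5, 5, 5, 5, 5, 5]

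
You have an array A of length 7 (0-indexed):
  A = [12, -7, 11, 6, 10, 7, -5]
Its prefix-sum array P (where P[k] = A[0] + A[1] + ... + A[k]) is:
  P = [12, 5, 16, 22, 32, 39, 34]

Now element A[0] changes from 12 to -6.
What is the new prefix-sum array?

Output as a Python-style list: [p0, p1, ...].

Answer: [-6, -13, -2, 4, 14, 21, 16]

Derivation:
Change: A[0] 12 -> -6, delta = -18
P[k] for k < 0: unchanged (A[0] not included)
P[k] for k >= 0: shift by delta = -18
  P[0] = 12 + -18 = -6
  P[1] = 5 + -18 = -13
  P[2] = 16 + -18 = -2
  P[3] = 22 + -18 = 4
  P[4] = 32 + -18 = 14
  P[5] = 39 + -18 = 21
  P[6] = 34 + -18 = 16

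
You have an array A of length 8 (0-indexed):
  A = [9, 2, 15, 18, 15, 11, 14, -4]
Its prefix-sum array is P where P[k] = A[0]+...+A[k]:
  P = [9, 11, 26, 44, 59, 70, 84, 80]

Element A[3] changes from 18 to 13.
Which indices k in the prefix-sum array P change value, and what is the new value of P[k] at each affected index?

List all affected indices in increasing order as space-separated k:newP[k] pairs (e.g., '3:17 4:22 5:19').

Answer: 3:39 4:54 5:65 6:79 7:75

Derivation:
P[k] = A[0] + ... + A[k]
P[k] includes A[3] iff k >= 3
Affected indices: 3, 4, ..., 7; delta = -5
  P[3]: 44 + -5 = 39
  P[4]: 59 + -5 = 54
  P[5]: 70 + -5 = 65
  P[6]: 84 + -5 = 79
  P[7]: 80 + -5 = 75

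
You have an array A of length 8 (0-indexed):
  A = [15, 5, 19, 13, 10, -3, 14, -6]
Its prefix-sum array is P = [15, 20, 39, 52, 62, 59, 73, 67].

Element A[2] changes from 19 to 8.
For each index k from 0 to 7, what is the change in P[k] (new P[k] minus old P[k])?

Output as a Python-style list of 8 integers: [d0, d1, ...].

Element change: A[2] 19 -> 8, delta = -11
For k < 2: P[k] unchanged, delta_P[k] = 0
For k >= 2: P[k] shifts by exactly -11
Delta array: [0, 0, -11, -11, -11, -11, -11, -11]

Answer: [0, 0, -11, -11, -11, -11, -11, -11]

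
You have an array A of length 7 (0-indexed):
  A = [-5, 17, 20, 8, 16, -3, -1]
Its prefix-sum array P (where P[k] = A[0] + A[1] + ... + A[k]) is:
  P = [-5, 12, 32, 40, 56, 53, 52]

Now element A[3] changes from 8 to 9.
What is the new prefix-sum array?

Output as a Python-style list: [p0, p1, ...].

Change: A[3] 8 -> 9, delta = 1
P[k] for k < 3: unchanged (A[3] not included)
P[k] for k >= 3: shift by delta = 1
  P[0] = -5 + 0 = -5
  P[1] = 12 + 0 = 12
  P[2] = 32 + 0 = 32
  P[3] = 40 + 1 = 41
  P[4] = 56 + 1 = 57
  P[5] = 53 + 1 = 54
  P[6] = 52 + 1 = 53

Answer: [-5, 12, 32, 41, 57, 54, 53]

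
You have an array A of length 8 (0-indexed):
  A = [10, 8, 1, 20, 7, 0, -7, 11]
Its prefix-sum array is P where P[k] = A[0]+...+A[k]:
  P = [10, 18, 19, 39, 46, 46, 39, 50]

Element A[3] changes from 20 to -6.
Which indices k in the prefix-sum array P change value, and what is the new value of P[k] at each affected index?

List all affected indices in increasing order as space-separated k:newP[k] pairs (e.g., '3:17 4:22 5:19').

P[k] = A[0] + ... + A[k]
P[k] includes A[3] iff k >= 3
Affected indices: 3, 4, ..., 7; delta = -26
  P[3]: 39 + -26 = 13
  P[4]: 46 + -26 = 20
  P[5]: 46 + -26 = 20
  P[6]: 39 + -26 = 13
  P[7]: 50 + -26 = 24

Answer: 3:13 4:20 5:20 6:13 7:24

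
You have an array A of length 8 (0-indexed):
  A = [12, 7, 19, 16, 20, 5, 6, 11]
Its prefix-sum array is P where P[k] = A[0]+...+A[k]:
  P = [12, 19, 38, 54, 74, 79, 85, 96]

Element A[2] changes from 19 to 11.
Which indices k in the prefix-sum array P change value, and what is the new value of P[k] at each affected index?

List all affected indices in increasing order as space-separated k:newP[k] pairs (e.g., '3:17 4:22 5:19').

P[k] = A[0] + ... + A[k]
P[k] includes A[2] iff k >= 2
Affected indices: 2, 3, ..., 7; delta = -8
  P[2]: 38 + -8 = 30
  P[3]: 54 + -8 = 46
  P[4]: 74 + -8 = 66
  P[5]: 79 + -8 = 71
  P[6]: 85 + -8 = 77
  P[7]: 96 + -8 = 88

Answer: 2:30 3:46 4:66 5:71 6:77 7:88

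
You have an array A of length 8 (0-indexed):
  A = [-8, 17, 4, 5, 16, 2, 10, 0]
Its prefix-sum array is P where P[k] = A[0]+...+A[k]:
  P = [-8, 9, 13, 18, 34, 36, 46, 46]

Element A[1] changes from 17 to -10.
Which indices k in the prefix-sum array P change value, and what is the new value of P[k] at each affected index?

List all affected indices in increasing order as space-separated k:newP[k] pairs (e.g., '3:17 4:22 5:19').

P[k] = A[0] + ... + A[k]
P[k] includes A[1] iff k >= 1
Affected indices: 1, 2, ..., 7; delta = -27
  P[1]: 9 + -27 = -18
  P[2]: 13 + -27 = -14
  P[3]: 18 + -27 = -9
  P[4]: 34 + -27 = 7
  P[5]: 36 + -27 = 9
  P[6]: 46 + -27 = 19
  P[7]: 46 + -27 = 19

Answer: 1:-18 2:-14 3:-9 4:7 5:9 6:19 7:19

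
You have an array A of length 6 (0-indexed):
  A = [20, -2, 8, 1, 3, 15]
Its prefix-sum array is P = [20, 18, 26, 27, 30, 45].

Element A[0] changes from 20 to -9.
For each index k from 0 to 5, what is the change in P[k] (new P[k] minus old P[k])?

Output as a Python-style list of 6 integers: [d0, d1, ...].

Element change: A[0] 20 -> -9, delta = -29
For k < 0: P[k] unchanged, delta_P[k] = 0
For k >= 0: P[k] shifts by exactly -29
Delta array: [-29, -29, -29, -29, -29, -29]

Answer: [-29, -29, -29, -29, -29, -29]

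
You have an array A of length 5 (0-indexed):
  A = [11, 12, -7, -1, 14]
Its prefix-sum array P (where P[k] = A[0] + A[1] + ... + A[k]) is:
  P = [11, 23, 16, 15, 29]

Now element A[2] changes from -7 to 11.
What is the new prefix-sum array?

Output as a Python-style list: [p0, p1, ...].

Answer: [11, 23, 34, 33, 47]

Derivation:
Change: A[2] -7 -> 11, delta = 18
P[k] for k < 2: unchanged (A[2] not included)
P[k] for k >= 2: shift by delta = 18
  P[0] = 11 + 0 = 11
  P[1] = 23 + 0 = 23
  P[2] = 16 + 18 = 34
  P[3] = 15 + 18 = 33
  P[4] = 29 + 18 = 47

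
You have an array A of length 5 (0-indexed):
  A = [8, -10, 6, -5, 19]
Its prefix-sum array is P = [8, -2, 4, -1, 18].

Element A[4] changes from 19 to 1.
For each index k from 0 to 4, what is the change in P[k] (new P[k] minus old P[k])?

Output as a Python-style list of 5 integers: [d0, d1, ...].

Element change: A[4] 19 -> 1, delta = -18
For k < 4: P[k] unchanged, delta_P[k] = 0
For k >= 4: P[k] shifts by exactly -18
Delta array: [0, 0, 0, 0, -18]

Answer: [0, 0, 0, 0, -18]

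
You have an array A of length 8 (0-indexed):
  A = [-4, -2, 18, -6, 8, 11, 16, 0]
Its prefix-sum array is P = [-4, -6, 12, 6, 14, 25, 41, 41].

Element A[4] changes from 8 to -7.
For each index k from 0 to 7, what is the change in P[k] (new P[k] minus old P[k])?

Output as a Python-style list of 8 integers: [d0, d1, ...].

Answer: [0, 0, 0, 0, -15, -15, -15, -15]

Derivation:
Element change: A[4] 8 -> -7, delta = -15
For k < 4: P[k] unchanged, delta_P[k] = 0
For k >= 4: P[k] shifts by exactly -15
Delta array: [0, 0, 0, 0, -15, -15, -15, -15]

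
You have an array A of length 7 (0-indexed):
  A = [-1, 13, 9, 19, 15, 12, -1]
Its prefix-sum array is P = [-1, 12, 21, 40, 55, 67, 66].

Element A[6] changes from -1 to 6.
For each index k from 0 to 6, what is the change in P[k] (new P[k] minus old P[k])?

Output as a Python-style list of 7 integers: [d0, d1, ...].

Element change: A[6] -1 -> 6, delta = 7
For k < 6: P[k] unchanged, delta_P[k] = 0
For k >= 6: P[k] shifts by exactly 7
Delta array: [0, 0, 0, 0, 0, 0, 7]

Answer: [0, 0, 0, 0, 0, 0, 7]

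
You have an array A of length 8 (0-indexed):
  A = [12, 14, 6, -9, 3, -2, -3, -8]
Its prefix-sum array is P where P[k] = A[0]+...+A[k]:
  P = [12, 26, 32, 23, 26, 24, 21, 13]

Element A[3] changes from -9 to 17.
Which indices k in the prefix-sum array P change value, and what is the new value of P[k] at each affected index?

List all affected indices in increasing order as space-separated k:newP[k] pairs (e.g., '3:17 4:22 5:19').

Answer: 3:49 4:52 5:50 6:47 7:39

Derivation:
P[k] = A[0] + ... + A[k]
P[k] includes A[3] iff k >= 3
Affected indices: 3, 4, ..., 7; delta = 26
  P[3]: 23 + 26 = 49
  P[4]: 26 + 26 = 52
  P[5]: 24 + 26 = 50
  P[6]: 21 + 26 = 47
  P[7]: 13 + 26 = 39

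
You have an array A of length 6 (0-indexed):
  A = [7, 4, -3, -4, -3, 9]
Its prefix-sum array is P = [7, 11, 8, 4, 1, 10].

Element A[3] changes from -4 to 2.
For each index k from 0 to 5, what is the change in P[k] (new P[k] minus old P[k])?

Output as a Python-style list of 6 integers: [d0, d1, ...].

Answer: [0, 0, 0, 6, 6, 6]

Derivation:
Element change: A[3] -4 -> 2, delta = 6
For k < 3: P[k] unchanged, delta_P[k] = 0
For k >= 3: P[k] shifts by exactly 6
Delta array: [0, 0, 0, 6, 6, 6]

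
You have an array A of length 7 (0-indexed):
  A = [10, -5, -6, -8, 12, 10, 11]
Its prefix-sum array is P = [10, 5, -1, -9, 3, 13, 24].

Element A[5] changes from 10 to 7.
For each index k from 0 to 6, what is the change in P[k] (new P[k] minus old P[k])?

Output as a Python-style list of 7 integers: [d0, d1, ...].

Answer: [0, 0, 0, 0, 0, -3, -3]

Derivation:
Element change: A[5] 10 -> 7, delta = -3
For k < 5: P[k] unchanged, delta_P[k] = 0
For k >= 5: P[k] shifts by exactly -3
Delta array: [0, 0, 0, 0, 0, -3, -3]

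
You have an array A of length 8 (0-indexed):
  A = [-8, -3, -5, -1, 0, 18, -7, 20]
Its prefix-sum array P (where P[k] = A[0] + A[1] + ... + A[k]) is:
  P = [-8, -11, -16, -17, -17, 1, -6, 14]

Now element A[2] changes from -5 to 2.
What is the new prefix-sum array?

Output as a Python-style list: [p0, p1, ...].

Change: A[2] -5 -> 2, delta = 7
P[k] for k < 2: unchanged (A[2] not included)
P[k] for k >= 2: shift by delta = 7
  P[0] = -8 + 0 = -8
  P[1] = -11 + 0 = -11
  P[2] = -16 + 7 = -9
  P[3] = -17 + 7 = -10
  P[4] = -17 + 7 = -10
  P[5] = 1 + 7 = 8
  P[6] = -6 + 7 = 1
  P[7] = 14 + 7 = 21

Answer: [-8, -11, -9, -10, -10, 8, 1, 21]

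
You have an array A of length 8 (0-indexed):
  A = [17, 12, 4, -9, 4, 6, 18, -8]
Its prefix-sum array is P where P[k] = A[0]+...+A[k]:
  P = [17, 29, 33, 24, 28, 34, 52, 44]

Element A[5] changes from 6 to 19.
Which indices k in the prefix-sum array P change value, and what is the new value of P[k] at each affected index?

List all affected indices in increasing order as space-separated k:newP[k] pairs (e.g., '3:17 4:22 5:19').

P[k] = A[0] + ... + A[k]
P[k] includes A[5] iff k >= 5
Affected indices: 5, 6, ..., 7; delta = 13
  P[5]: 34 + 13 = 47
  P[6]: 52 + 13 = 65
  P[7]: 44 + 13 = 57

Answer: 5:47 6:65 7:57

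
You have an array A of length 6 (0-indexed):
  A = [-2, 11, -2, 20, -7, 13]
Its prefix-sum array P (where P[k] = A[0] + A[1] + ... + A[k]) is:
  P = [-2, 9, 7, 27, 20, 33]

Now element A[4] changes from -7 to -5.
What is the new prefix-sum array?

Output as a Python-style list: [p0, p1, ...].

Answer: [-2, 9, 7, 27, 22, 35]

Derivation:
Change: A[4] -7 -> -5, delta = 2
P[k] for k < 4: unchanged (A[4] not included)
P[k] for k >= 4: shift by delta = 2
  P[0] = -2 + 0 = -2
  P[1] = 9 + 0 = 9
  P[2] = 7 + 0 = 7
  P[3] = 27 + 0 = 27
  P[4] = 20 + 2 = 22
  P[5] = 33 + 2 = 35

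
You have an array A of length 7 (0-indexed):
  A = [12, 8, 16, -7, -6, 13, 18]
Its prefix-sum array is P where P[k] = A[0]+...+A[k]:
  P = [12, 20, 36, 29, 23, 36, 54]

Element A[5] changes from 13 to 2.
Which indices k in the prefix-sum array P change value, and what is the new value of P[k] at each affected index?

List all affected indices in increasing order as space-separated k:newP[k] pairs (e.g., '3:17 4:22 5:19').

P[k] = A[0] + ... + A[k]
P[k] includes A[5] iff k >= 5
Affected indices: 5, 6, ..., 6; delta = -11
  P[5]: 36 + -11 = 25
  P[6]: 54 + -11 = 43

Answer: 5:25 6:43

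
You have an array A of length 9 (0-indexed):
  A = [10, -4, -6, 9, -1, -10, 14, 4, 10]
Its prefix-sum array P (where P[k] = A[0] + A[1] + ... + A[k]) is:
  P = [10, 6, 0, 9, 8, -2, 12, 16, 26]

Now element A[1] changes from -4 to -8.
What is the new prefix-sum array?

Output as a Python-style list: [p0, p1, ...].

Change: A[1] -4 -> -8, delta = -4
P[k] for k < 1: unchanged (A[1] not included)
P[k] for k >= 1: shift by delta = -4
  P[0] = 10 + 0 = 10
  P[1] = 6 + -4 = 2
  P[2] = 0 + -4 = -4
  P[3] = 9 + -4 = 5
  P[4] = 8 + -4 = 4
  P[5] = -2 + -4 = -6
  P[6] = 12 + -4 = 8
  P[7] = 16 + -4 = 12
  P[8] = 26 + -4 = 22

Answer: [10, 2, -4, 5, 4, -6, 8, 12, 22]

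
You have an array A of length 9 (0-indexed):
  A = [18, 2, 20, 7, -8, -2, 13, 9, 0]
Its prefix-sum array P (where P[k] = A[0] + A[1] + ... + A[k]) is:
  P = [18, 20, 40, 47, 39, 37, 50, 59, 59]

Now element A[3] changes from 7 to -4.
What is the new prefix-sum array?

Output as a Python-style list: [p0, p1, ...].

Answer: [18, 20, 40, 36, 28, 26, 39, 48, 48]

Derivation:
Change: A[3] 7 -> -4, delta = -11
P[k] for k < 3: unchanged (A[3] not included)
P[k] for k >= 3: shift by delta = -11
  P[0] = 18 + 0 = 18
  P[1] = 20 + 0 = 20
  P[2] = 40 + 0 = 40
  P[3] = 47 + -11 = 36
  P[4] = 39 + -11 = 28
  P[5] = 37 + -11 = 26
  P[6] = 50 + -11 = 39
  P[7] = 59 + -11 = 48
  P[8] = 59 + -11 = 48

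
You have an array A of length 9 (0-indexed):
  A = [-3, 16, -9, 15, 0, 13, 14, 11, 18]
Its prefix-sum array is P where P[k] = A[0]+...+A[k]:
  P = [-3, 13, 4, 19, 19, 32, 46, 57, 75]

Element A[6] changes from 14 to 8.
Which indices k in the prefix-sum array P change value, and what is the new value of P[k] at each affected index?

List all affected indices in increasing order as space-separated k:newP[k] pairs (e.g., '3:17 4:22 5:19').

Answer: 6:40 7:51 8:69

Derivation:
P[k] = A[0] + ... + A[k]
P[k] includes A[6] iff k >= 6
Affected indices: 6, 7, ..., 8; delta = -6
  P[6]: 46 + -6 = 40
  P[7]: 57 + -6 = 51
  P[8]: 75 + -6 = 69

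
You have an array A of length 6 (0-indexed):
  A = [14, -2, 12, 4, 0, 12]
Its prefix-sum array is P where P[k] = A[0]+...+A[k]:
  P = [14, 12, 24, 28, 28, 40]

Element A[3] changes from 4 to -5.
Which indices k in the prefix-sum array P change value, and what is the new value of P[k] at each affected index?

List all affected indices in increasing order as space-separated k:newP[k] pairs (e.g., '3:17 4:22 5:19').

Answer: 3:19 4:19 5:31

Derivation:
P[k] = A[0] + ... + A[k]
P[k] includes A[3] iff k >= 3
Affected indices: 3, 4, ..., 5; delta = -9
  P[3]: 28 + -9 = 19
  P[4]: 28 + -9 = 19
  P[5]: 40 + -9 = 31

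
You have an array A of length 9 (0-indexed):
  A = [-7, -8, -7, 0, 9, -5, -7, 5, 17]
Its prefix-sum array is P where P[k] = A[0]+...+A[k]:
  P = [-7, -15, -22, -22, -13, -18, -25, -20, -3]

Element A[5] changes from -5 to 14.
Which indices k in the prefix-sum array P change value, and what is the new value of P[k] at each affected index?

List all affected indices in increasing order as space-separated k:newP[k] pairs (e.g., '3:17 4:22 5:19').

Answer: 5:1 6:-6 7:-1 8:16

Derivation:
P[k] = A[0] + ... + A[k]
P[k] includes A[5] iff k >= 5
Affected indices: 5, 6, ..., 8; delta = 19
  P[5]: -18 + 19 = 1
  P[6]: -25 + 19 = -6
  P[7]: -20 + 19 = -1
  P[8]: -3 + 19 = 16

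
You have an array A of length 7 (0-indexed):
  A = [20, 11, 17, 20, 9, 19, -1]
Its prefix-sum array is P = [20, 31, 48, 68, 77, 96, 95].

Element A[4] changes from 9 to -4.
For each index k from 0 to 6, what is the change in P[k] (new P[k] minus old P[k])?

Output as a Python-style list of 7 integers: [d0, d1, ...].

Element change: A[4] 9 -> -4, delta = -13
For k < 4: P[k] unchanged, delta_P[k] = 0
For k >= 4: P[k] shifts by exactly -13
Delta array: [0, 0, 0, 0, -13, -13, -13]

Answer: [0, 0, 0, 0, -13, -13, -13]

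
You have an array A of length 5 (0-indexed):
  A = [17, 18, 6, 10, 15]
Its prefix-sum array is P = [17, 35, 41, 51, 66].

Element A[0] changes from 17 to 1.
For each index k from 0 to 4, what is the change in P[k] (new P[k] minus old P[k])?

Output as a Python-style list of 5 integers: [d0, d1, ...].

Answer: [-16, -16, -16, -16, -16]

Derivation:
Element change: A[0] 17 -> 1, delta = -16
For k < 0: P[k] unchanged, delta_P[k] = 0
For k >= 0: P[k] shifts by exactly -16
Delta array: [-16, -16, -16, -16, -16]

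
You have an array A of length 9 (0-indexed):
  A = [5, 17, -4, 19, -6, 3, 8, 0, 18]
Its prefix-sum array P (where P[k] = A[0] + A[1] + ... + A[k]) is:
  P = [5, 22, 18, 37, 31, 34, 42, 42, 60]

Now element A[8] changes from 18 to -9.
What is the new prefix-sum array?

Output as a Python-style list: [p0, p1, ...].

Change: A[8] 18 -> -9, delta = -27
P[k] for k < 8: unchanged (A[8] not included)
P[k] for k >= 8: shift by delta = -27
  P[0] = 5 + 0 = 5
  P[1] = 22 + 0 = 22
  P[2] = 18 + 0 = 18
  P[3] = 37 + 0 = 37
  P[4] = 31 + 0 = 31
  P[5] = 34 + 0 = 34
  P[6] = 42 + 0 = 42
  P[7] = 42 + 0 = 42
  P[8] = 60 + -27 = 33

Answer: [5, 22, 18, 37, 31, 34, 42, 42, 33]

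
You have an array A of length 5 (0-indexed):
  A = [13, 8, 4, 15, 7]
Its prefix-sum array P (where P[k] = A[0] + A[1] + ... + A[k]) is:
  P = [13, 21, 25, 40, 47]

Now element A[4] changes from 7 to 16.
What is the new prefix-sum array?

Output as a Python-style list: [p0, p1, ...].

Answer: [13, 21, 25, 40, 56]

Derivation:
Change: A[4] 7 -> 16, delta = 9
P[k] for k < 4: unchanged (A[4] not included)
P[k] for k >= 4: shift by delta = 9
  P[0] = 13 + 0 = 13
  P[1] = 21 + 0 = 21
  P[2] = 25 + 0 = 25
  P[3] = 40 + 0 = 40
  P[4] = 47 + 9 = 56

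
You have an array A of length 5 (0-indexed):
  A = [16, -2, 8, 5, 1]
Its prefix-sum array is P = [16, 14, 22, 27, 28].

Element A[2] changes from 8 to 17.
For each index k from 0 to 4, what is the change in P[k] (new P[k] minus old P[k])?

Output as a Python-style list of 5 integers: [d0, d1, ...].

Element change: A[2] 8 -> 17, delta = 9
For k < 2: P[k] unchanged, delta_P[k] = 0
For k >= 2: P[k] shifts by exactly 9
Delta array: [0, 0, 9, 9, 9]

Answer: [0, 0, 9, 9, 9]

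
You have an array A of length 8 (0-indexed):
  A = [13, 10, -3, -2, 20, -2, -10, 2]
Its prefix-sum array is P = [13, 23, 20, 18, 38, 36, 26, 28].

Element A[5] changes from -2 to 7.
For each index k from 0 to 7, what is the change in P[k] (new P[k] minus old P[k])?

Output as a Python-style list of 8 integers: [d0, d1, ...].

Answer: [0, 0, 0, 0, 0, 9, 9, 9]

Derivation:
Element change: A[5] -2 -> 7, delta = 9
For k < 5: P[k] unchanged, delta_P[k] = 0
For k >= 5: P[k] shifts by exactly 9
Delta array: [0, 0, 0, 0, 0, 9, 9, 9]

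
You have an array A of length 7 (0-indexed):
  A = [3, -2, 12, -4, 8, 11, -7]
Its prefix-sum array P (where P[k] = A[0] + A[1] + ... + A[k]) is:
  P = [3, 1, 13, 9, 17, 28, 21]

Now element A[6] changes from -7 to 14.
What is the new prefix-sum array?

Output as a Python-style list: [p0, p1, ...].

Change: A[6] -7 -> 14, delta = 21
P[k] for k < 6: unchanged (A[6] not included)
P[k] for k >= 6: shift by delta = 21
  P[0] = 3 + 0 = 3
  P[1] = 1 + 0 = 1
  P[2] = 13 + 0 = 13
  P[3] = 9 + 0 = 9
  P[4] = 17 + 0 = 17
  P[5] = 28 + 0 = 28
  P[6] = 21 + 21 = 42

Answer: [3, 1, 13, 9, 17, 28, 42]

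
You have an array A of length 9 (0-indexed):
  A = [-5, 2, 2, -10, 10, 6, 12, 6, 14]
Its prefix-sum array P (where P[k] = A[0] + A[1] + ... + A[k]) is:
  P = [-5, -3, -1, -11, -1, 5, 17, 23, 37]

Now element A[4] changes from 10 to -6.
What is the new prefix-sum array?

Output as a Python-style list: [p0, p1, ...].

Answer: [-5, -3, -1, -11, -17, -11, 1, 7, 21]

Derivation:
Change: A[4] 10 -> -6, delta = -16
P[k] for k < 4: unchanged (A[4] not included)
P[k] for k >= 4: shift by delta = -16
  P[0] = -5 + 0 = -5
  P[1] = -3 + 0 = -3
  P[2] = -1 + 0 = -1
  P[3] = -11 + 0 = -11
  P[4] = -1 + -16 = -17
  P[5] = 5 + -16 = -11
  P[6] = 17 + -16 = 1
  P[7] = 23 + -16 = 7
  P[8] = 37 + -16 = 21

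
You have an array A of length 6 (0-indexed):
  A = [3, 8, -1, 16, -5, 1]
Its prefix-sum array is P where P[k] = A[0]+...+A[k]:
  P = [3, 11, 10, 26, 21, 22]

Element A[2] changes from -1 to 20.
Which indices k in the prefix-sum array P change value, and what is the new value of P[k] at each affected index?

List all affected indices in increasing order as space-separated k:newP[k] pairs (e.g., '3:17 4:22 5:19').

P[k] = A[0] + ... + A[k]
P[k] includes A[2] iff k >= 2
Affected indices: 2, 3, ..., 5; delta = 21
  P[2]: 10 + 21 = 31
  P[3]: 26 + 21 = 47
  P[4]: 21 + 21 = 42
  P[5]: 22 + 21 = 43

Answer: 2:31 3:47 4:42 5:43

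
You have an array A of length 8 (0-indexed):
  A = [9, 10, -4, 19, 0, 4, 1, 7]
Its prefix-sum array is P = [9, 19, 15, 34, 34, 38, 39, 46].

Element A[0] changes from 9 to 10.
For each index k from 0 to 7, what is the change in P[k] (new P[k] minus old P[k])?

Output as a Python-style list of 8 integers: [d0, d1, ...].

Element change: A[0] 9 -> 10, delta = 1
For k < 0: P[k] unchanged, delta_P[k] = 0
For k >= 0: P[k] shifts by exactly 1
Delta array: [1, 1, 1, 1, 1, 1, 1, 1]

Answer: [1, 1, 1, 1, 1, 1, 1, 1]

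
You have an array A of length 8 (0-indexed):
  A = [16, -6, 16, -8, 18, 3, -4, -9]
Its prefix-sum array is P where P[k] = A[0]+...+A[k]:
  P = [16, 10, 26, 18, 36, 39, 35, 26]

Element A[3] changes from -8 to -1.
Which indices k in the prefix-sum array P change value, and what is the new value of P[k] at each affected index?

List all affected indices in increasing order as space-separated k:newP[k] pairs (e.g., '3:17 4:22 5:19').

P[k] = A[0] + ... + A[k]
P[k] includes A[3] iff k >= 3
Affected indices: 3, 4, ..., 7; delta = 7
  P[3]: 18 + 7 = 25
  P[4]: 36 + 7 = 43
  P[5]: 39 + 7 = 46
  P[6]: 35 + 7 = 42
  P[7]: 26 + 7 = 33

Answer: 3:25 4:43 5:46 6:42 7:33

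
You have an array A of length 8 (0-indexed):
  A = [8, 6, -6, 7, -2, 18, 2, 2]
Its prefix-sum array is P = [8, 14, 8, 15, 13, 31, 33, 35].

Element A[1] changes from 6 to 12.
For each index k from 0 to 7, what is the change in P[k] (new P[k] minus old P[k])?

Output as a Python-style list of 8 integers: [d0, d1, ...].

Element change: A[1] 6 -> 12, delta = 6
For k < 1: P[k] unchanged, delta_P[k] = 0
For k >= 1: P[k] shifts by exactly 6
Delta array: [0, 6, 6, 6, 6, 6, 6, 6]

Answer: [0, 6, 6, 6, 6, 6, 6, 6]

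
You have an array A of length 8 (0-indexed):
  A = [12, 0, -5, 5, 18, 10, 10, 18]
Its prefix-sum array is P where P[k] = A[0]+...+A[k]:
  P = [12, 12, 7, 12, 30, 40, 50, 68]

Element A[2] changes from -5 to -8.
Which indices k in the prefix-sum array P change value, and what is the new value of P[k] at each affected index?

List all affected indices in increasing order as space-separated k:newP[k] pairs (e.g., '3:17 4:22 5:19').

P[k] = A[0] + ... + A[k]
P[k] includes A[2] iff k >= 2
Affected indices: 2, 3, ..., 7; delta = -3
  P[2]: 7 + -3 = 4
  P[3]: 12 + -3 = 9
  P[4]: 30 + -3 = 27
  P[5]: 40 + -3 = 37
  P[6]: 50 + -3 = 47
  P[7]: 68 + -3 = 65

Answer: 2:4 3:9 4:27 5:37 6:47 7:65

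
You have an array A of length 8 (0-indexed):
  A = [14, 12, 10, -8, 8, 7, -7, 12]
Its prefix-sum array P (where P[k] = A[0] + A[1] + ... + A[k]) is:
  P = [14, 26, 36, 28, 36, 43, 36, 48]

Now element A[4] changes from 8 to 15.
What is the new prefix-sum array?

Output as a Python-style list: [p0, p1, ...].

Change: A[4] 8 -> 15, delta = 7
P[k] for k < 4: unchanged (A[4] not included)
P[k] for k >= 4: shift by delta = 7
  P[0] = 14 + 0 = 14
  P[1] = 26 + 0 = 26
  P[2] = 36 + 0 = 36
  P[3] = 28 + 0 = 28
  P[4] = 36 + 7 = 43
  P[5] = 43 + 7 = 50
  P[6] = 36 + 7 = 43
  P[7] = 48 + 7 = 55

Answer: [14, 26, 36, 28, 43, 50, 43, 55]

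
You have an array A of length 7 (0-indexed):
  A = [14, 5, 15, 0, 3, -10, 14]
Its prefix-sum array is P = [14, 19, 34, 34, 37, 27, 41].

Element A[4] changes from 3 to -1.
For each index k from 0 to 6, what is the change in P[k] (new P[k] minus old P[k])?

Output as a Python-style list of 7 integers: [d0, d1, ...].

Answer: [0, 0, 0, 0, -4, -4, -4]

Derivation:
Element change: A[4] 3 -> -1, delta = -4
For k < 4: P[k] unchanged, delta_P[k] = 0
For k >= 4: P[k] shifts by exactly -4
Delta array: [0, 0, 0, 0, -4, -4, -4]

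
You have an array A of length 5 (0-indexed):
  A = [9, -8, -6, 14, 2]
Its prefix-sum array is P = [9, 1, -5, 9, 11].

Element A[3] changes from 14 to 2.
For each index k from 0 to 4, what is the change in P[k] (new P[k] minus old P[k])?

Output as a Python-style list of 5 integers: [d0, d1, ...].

Element change: A[3] 14 -> 2, delta = -12
For k < 3: P[k] unchanged, delta_P[k] = 0
For k >= 3: P[k] shifts by exactly -12
Delta array: [0, 0, 0, -12, -12]

Answer: [0, 0, 0, -12, -12]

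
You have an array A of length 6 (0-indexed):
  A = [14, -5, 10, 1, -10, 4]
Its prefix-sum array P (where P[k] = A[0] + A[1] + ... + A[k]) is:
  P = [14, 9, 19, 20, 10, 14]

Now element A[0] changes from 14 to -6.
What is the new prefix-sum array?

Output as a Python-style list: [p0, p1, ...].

Change: A[0] 14 -> -6, delta = -20
P[k] for k < 0: unchanged (A[0] not included)
P[k] for k >= 0: shift by delta = -20
  P[0] = 14 + -20 = -6
  P[1] = 9 + -20 = -11
  P[2] = 19 + -20 = -1
  P[3] = 20 + -20 = 0
  P[4] = 10 + -20 = -10
  P[5] = 14 + -20 = -6

Answer: [-6, -11, -1, 0, -10, -6]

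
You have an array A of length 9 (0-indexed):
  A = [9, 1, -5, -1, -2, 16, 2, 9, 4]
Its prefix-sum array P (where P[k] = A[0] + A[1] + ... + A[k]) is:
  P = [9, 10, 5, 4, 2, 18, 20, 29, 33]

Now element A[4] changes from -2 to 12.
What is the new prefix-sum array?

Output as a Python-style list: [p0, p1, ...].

Answer: [9, 10, 5, 4, 16, 32, 34, 43, 47]

Derivation:
Change: A[4] -2 -> 12, delta = 14
P[k] for k < 4: unchanged (A[4] not included)
P[k] for k >= 4: shift by delta = 14
  P[0] = 9 + 0 = 9
  P[1] = 10 + 0 = 10
  P[2] = 5 + 0 = 5
  P[3] = 4 + 0 = 4
  P[4] = 2 + 14 = 16
  P[5] = 18 + 14 = 32
  P[6] = 20 + 14 = 34
  P[7] = 29 + 14 = 43
  P[8] = 33 + 14 = 47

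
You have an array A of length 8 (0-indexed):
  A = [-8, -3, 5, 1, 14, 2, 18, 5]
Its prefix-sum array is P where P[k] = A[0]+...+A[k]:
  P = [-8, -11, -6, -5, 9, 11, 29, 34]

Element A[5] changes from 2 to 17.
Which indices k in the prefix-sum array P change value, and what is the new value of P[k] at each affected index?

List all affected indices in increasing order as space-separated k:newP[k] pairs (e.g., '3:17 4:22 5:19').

P[k] = A[0] + ... + A[k]
P[k] includes A[5] iff k >= 5
Affected indices: 5, 6, ..., 7; delta = 15
  P[5]: 11 + 15 = 26
  P[6]: 29 + 15 = 44
  P[7]: 34 + 15 = 49

Answer: 5:26 6:44 7:49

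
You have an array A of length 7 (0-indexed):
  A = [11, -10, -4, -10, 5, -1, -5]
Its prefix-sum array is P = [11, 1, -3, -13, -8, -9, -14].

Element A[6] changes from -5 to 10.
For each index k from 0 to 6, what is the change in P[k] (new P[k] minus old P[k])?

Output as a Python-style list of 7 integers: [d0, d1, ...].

Element change: A[6] -5 -> 10, delta = 15
For k < 6: P[k] unchanged, delta_P[k] = 0
For k >= 6: P[k] shifts by exactly 15
Delta array: [0, 0, 0, 0, 0, 0, 15]

Answer: [0, 0, 0, 0, 0, 0, 15]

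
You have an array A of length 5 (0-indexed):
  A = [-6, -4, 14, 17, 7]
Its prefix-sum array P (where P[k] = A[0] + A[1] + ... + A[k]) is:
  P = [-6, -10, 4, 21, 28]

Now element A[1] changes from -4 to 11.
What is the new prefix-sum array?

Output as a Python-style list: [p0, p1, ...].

Change: A[1] -4 -> 11, delta = 15
P[k] for k < 1: unchanged (A[1] not included)
P[k] for k >= 1: shift by delta = 15
  P[0] = -6 + 0 = -6
  P[1] = -10 + 15 = 5
  P[2] = 4 + 15 = 19
  P[3] = 21 + 15 = 36
  P[4] = 28 + 15 = 43

Answer: [-6, 5, 19, 36, 43]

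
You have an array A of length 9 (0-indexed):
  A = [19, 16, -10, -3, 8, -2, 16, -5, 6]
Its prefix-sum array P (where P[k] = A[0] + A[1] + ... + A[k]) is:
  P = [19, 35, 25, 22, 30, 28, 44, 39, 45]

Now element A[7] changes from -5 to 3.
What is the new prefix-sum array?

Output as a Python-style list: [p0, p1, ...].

Answer: [19, 35, 25, 22, 30, 28, 44, 47, 53]

Derivation:
Change: A[7] -5 -> 3, delta = 8
P[k] for k < 7: unchanged (A[7] not included)
P[k] for k >= 7: shift by delta = 8
  P[0] = 19 + 0 = 19
  P[1] = 35 + 0 = 35
  P[2] = 25 + 0 = 25
  P[3] = 22 + 0 = 22
  P[4] = 30 + 0 = 30
  P[5] = 28 + 0 = 28
  P[6] = 44 + 0 = 44
  P[7] = 39 + 8 = 47
  P[8] = 45 + 8 = 53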